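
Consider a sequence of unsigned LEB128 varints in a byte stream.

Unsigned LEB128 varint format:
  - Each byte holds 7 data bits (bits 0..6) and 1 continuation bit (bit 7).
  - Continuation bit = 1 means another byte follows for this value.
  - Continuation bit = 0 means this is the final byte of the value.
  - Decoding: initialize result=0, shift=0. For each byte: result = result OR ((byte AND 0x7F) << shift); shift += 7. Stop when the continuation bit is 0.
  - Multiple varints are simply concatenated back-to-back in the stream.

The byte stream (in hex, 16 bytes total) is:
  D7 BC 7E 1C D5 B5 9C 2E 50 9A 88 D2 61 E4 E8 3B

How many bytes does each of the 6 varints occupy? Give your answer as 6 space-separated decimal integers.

Answer: 3 1 4 1 4 3

Derivation:
  byte[0]=0xD7 cont=1 payload=0x57=87: acc |= 87<<0 -> acc=87 shift=7
  byte[1]=0xBC cont=1 payload=0x3C=60: acc |= 60<<7 -> acc=7767 shift=14
  byte[2]=0x7E cont=0 payload=0x7E=126: acc |= 126<<14 -> acc=2072151 shift=21 [end]
Varint 1: bytes[0:3] = D7 BC 7E -> value 2072151 (3 byte(s))
  byte[3]=0x1C cont=0 payload=0x1C=28: acc |= 28<<0 -> acc=28 shift=7 [end]
Varint 2: bytes[3:4] = 1C -> value 28 (1 byte(s))
  byte[4]=0xD5 cont=1 payload=0x55=85: acc |= 85<<0 -> acc=85 shift=7
  byte[5]=0xB5 cont=1 payload=0x35=53: acc |= 53<<7 -> acc=6869 shift=14
  byte[6]=0x9C cont=1 payload=0x1C=28: acc |= 28<<14 -> acc=465621 shift=21
  byte[7]=0x2E cont=0 payload=0x2E=46: acc |= 46<<21 -> acc=96934613 shift=28 [end]
Varint 3: bytes[4:8] = D5 B5 9C 2E -> value 96934613 (4 byte(s))
  byte[8]=0x50 cont=0 payload=0x50=80: acc |= 80<<0 -> acc=80 shift=7 [end]
Varint 4: bytes[8:9] = 50 -> value 80 (1 byte(s))
  byte[9]=0x9A cont=1 payload=0x1A=26: acc |= 26<<0 -> acc=26 shift=7
  byte[10]=0x88 cont=1 payload=0x08=8: acc |= 8<<7 -> acc=1050 shift=14
  byte[11]=0xD2 cont=1 payload=0x52=82: acc |= 82<<14 -> acc=1344538 shift=21
  byte[12]=0x61 cont=0 payload=0x61=97: acc |= 97<<21 -> acc=204768282 shift=28 [end]
Varint 5: bytes[9:13] = 9A 88 D2 61 -> value 204768282 (4 byte(s))
  byte[13]=0xE4 cont=1 payload=0x64=100: acc |= 100<<0 -> acc=100 shift=7
  byte[14]=0xE8 cont=1 payload=0x68=104: acc |= 104<<7 -> acc=13412 shift=14
  byte[15]=0x3B cont=0 payload=0x3B=59: acc |= 59<<14 -> acc=980068 shift=21 [end]
Varint 6: bytes[13:16] = E4 E8 3B -> value 980068 (3 byte(s))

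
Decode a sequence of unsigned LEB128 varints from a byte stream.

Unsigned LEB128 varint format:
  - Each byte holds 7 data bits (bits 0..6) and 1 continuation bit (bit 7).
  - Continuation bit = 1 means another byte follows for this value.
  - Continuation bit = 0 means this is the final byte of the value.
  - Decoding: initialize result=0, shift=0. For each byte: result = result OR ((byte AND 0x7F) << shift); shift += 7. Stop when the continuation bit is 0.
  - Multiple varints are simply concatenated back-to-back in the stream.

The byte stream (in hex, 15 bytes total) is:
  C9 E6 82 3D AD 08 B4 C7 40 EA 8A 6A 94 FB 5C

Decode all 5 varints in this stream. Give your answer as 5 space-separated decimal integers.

Answer: 127972169 1069 1057716 1738090 1523092

Derivation:
  byte[0]=0xC9 cont=1 payload=0x49=73: acc |= 73<<0 -> acc=73 shift=7
  byte[1]=0xE6 cont=1 payload=0x66=102: acc |= 102<<7 -> acc=13129 shift=14
  byte[2]=0x82 cont=1 payload=0x02=2: acc |= 2<<14 -> acc=45897 shift=21
  byte[3]=0x3D cont=0 payload=0x3D=61: acc |= 61<<21 -> acc=127972169 shift=28 [end]
Varint 1: bytes[0:4] = C9 E6 82 3D -> value 127972169 (4 byte(s))
  byte[4]=0xAD cont=1 payload=0x2D=45: acc |= 45<<0 -> acc=45 shift=7
  byte[5]=0x08 cont=0 payload=0x08=8: acc |= 8<<7 -> acc=1069 shift=14 [end]
Varint 2: bytes[4:6] = AD 08 -> value 1069 (2 byte(s))
  byte[6]=0xB4 cont=1 payload=0x34=52: acc |= 52<<0 -> acc=52 shift=7
  byte[7]=0xC7 cont=1 payload=0x47=71: acc |= 71<<7 -> acc=9140 shift=14
  byte[8]=0x40 cont=0 payload=0x40=64: acc |= 64<<14 -> acc=1057716 shift=21 [end]
Varint 3: bytes[6:9] = B4 C7 40 -> value 1057716 (3 byte(s))
  byte[9]=0xEA cont=1 payload=0x6A=106: acc |= 106<<0 -> acc=106 shift=7
  byte[10]=0x8A cont=1 payload=0x0A=10: acc |= 10<<7 -> acc=1386 shift=14
  byte[11]=0x6A cont=0 payload=0x6A=106: acc |= 106<<14 -> acc=1738090 shift=21 [end]
Varint 4: bytes[9:12] = EA 8A 6A -> value 1738090 (3 byte(s))
  byte[12]=0x94 cont=1 payload=0x14=20: acc |= 20<<0 -> acc=20 shift=7
  byte[13]=0xFB cont=1 payload=0x7B=123: acc |= 123<<7 -> acc=15764 shift=14
  byte[14]=0x5C cont=0 payload=0x5C=92: acc |= 92<<14 -> acc=1523092 shift=21 [end]
Varint 5: bytes[12:15] = 94 FB 5C -> value 1523092 (3 byte(s))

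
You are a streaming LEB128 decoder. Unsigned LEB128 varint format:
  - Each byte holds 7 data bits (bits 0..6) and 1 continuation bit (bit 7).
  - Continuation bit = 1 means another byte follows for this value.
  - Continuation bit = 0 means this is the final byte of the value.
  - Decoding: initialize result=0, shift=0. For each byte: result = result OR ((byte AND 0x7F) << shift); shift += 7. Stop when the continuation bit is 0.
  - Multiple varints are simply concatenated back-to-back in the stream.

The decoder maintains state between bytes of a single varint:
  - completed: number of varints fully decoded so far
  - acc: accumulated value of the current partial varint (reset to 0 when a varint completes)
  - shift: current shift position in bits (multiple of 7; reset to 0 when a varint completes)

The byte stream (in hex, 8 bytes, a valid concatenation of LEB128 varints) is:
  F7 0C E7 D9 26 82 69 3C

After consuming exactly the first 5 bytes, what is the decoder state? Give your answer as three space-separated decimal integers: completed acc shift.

byte[0]=0xF7 cont=1 payload=0x77: acc |= 119<<0 -> completed=0 acc=119 shift=7
byte[1]=0x0C cont=0 payload=0x0C: varint #1 complete (value=1655); reset -> completed=1 acc=0 shift=0
byte[2]=0xE7 cont=1 payload=0x67: acc |= 103<<0 -> completed=1 acc=103 shift=7
byte[3]=0xD9 cont=1 payload=0x59: acc |= 89<<7 -> completed=1 acc=11495 shift=14
byte[4]=0x26 cont=0 payload=0x26: varint #2 complete (value=634087); reset -> completed=2 acc=0 shift=0

Answer: 2 0 0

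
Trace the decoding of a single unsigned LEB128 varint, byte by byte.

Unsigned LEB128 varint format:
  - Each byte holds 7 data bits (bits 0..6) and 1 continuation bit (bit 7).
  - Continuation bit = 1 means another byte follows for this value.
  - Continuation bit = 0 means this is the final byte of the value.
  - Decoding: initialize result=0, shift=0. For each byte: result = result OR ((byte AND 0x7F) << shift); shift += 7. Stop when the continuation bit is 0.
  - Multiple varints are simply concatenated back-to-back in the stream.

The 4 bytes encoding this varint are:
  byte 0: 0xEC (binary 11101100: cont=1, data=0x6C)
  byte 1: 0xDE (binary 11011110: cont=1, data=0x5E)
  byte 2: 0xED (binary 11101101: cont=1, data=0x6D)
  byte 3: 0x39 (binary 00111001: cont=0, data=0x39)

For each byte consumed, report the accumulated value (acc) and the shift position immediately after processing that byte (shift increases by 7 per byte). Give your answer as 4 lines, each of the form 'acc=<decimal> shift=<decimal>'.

Answer: acc=108 shift=7
acc=12140 shift=14
acc=1797996 shift=21
acc=121335660 shift=28

Derivation:
byte 0=0xEC: payload=0x6C=108, contrib = 108<<0 = 108; acc -> 108, shift -> 7
byte 1=0xDE: payload=0x5E=94, contrib = 94<<7 = 12032; acc -> 12140, shift -> 14
byte 2=0xED: payload=0x6D=109, contrib = 109<<14 = 1785856; acc -> 1797996, shift -> 21
byte 3=0x39: payload=0x39=57, contrib = 57<<21 = 119537664; acc -> 121335660, shift -> 28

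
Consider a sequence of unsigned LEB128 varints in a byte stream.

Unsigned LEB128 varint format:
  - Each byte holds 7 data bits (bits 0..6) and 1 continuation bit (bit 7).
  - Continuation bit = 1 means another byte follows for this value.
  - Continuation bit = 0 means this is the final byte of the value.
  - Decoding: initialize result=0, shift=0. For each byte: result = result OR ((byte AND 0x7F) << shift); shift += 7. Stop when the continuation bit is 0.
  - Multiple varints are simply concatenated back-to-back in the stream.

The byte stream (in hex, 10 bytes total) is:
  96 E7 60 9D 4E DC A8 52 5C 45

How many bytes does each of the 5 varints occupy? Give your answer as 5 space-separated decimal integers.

Answer: 3 2 3 1 1

Derivation:
  byte[0]=0x96 cont=1 payload=0x16=22: acc |= 22<<0 -> acc=22 shift=7
  byte[1]=0xE7 cont=1 payload=0x67=103: acc |= 103<<7 -> acc=13206 shift=14
  byte[2]=0x60 cont=0 payload=0x60=96: acc |= 96<<14 -> acc=1586070 shift=21 [end]
Varint 1: bytes[0:3] = 96 E7 60 -> value 1586070 (3 byte(s))
  byte[3]=0x9D cont=1 payload=0x1D=29: acc |= 29<<0 -> acc=29 shift=7
  byte[4]=0x4E cont=0 payload=0x4E=78: acc |= 78<<7 -> acc=10013 shift=14 [end]
Varint 2: bytes[3:5] = 9D 4E -> value 10013 (2 byte(s))
  byte[5]=0xDC cont=1 payload=0x5C=92: acc |= 92<<0 -> acc=92 shift=7
  byte[6]=0xA8 cont=1 payload=0x28=40: acc |= 40<<7 -> acc=5212 shift=14
  byte[7]=0x52 cont=0 payload=0x52=82: acc |= 82<<14 -> acc=1348700 shift=21 [end]
Varint 3: bytes[5:8] = DC A8 52 -> value 1348700 (3 byte(s))
  byte[8]=0x5C cont=0 payload=0x5C=92: acc |= 92<<0 -> acc=92 shift=7 [end]
Varint 4: bytes[8:9] = 5C -> value 92 (1 byte(s))
  byte[9]=0x45 cont=0 payload=0x45=69: acc |= 69<<0 -> acc=69 shift=7 [end]
Varint 5: bytes[9:10] = 45 -> value 69 (1 byte(s))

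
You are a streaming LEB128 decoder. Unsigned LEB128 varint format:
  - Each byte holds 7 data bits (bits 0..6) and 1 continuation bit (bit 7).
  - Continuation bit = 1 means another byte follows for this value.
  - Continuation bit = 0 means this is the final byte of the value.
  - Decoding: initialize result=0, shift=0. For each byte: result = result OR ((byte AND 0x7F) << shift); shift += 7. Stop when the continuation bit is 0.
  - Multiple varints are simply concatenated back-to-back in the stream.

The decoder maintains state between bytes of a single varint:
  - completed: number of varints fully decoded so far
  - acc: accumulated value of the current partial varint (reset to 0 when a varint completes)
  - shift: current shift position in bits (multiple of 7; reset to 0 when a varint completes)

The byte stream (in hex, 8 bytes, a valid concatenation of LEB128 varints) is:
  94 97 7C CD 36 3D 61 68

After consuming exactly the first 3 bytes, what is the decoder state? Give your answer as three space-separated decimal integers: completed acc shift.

Answer: 1 0 0

Derivation:
byte[0]=0x94 cont=1 payload=0x14: acc |= 20<<0 -> completed=0 acc=20 shift=7
byte[1]=0x97 cont=1 payload=0x17: acc |= 23<<7 -> completed=0 acc=2964 shift=14
byte[2]=0x7C cont=0 payload=0x7C: varint #1 complete (value=2034580); reset -> completed=1 acc=0 shift=0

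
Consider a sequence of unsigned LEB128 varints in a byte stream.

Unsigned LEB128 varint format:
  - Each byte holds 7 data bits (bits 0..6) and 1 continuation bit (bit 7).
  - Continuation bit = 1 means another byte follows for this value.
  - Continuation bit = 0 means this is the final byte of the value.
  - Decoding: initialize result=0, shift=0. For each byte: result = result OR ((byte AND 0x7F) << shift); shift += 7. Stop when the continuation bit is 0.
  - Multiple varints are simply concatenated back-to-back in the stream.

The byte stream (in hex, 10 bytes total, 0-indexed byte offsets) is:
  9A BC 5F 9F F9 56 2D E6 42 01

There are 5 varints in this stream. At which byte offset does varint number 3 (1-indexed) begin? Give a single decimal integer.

Answer: 6

Derivation:
  byte[0]=0x9A cont=1 payload=0x1A=26: acc |= 26<<0 -> acc=26 shift=7
  byte[1]=0xBC cont=1 payload=0x3C=60: acc |= 60<<7 -> acc=7706 shift=14
  byte[2]=0x5F cont=0 payload=0x5F=95: acc |= 95<<14 -> acc=1564186 shift=21 [end]
Varint 1: bytes[0:3] = 9A BC 5F -> value 1564186 (3 byte(s))
  byte[3]=0x9F cont=1 payload=0x1F=31: acc |= 31<<0 -> acc=31 shift=7
  byte[4]=0xF9 cont=1 payload=0x79=121: acc |= 121<<7 -> acc=15519 shift=14
  byte[5]=0x56 cont=0 payload=0x56=86: acc |= 86<<14 -> acc=1424543 shift=21 [end]
Varint 2: bytes[3:6] = 9F F9 56 -> value 1424543 (3 byte(s))
  byte[6]=0x2D cont=0 payload=0x2D=45: acc |= 45<<0 -> acc=45 shift=7 [end]
Varint 3: bytes[6:7] = 2D -> value 45 (1 byte(s))
  byte[7]=0xE6 cont=1 payload=0x66=102: acc |= 102<<0 -> acc=102 shift=7
  byte[8]=0x42 cont=0 payload=0x42=66: acc |= 66<<7 -> acc=8550 shift=14 [end]
Varint 4: bytes[7:9] = E6 42 -> value 8550 (2 byte(s))
  byte[9]=0x01 cont=0 payload=0x01=1: acc |= 1<<0 -> acc=1 shift=7 [end]
Varint 5: bytes[9:10] = 01 -> value 1 (1 byte(s))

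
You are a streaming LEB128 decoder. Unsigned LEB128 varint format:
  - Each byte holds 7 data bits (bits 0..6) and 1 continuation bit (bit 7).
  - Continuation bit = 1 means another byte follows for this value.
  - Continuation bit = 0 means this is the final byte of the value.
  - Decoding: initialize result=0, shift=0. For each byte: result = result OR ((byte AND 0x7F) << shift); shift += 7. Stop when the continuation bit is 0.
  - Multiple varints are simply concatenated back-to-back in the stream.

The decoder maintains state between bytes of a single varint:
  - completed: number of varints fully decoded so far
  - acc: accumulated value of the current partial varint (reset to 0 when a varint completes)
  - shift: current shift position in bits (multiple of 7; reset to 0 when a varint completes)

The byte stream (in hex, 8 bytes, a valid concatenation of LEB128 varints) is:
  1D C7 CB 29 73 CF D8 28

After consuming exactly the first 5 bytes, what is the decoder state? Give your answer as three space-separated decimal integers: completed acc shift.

byte[0]=0x1D cont=0 payload=0x1D: varint #1 complete (value=29); reset -> completed=1 acc=0 shift=0
byte[1]=0xC7 cont=1 payload=0x47: acc |= 71<<0 -> completed=1 acc=71 shift=7
byte[2]=0xCB cont=1 payload=0x4B: acc |= 75<<7 -> completed=1 acc=9671 shift=14
byte[3]=0x29 cont=0 payload=0x29: varint #2 complete (value=681415); reset -> completed=2 acc=0 shift=0
byte[4]=0x73 cont=0 payload=0x73: varint #3 complete (value=115); reset -> completed=3 acc=0 shift=0

Answer: 3 0 0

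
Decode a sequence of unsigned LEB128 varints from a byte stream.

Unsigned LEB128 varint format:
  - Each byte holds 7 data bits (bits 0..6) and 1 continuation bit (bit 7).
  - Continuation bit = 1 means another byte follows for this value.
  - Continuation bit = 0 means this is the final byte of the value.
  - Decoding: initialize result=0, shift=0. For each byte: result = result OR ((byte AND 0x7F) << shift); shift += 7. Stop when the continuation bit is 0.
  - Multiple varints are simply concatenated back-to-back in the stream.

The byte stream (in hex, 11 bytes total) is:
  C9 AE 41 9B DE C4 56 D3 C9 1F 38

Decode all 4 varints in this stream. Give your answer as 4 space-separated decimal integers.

Answer: 1070921 181481243 517331 56

Derivation:
  byte[0]=0xC9 cont=1 payload=0x49=73: acc |= 73<<0 -> acc=73 shift=7
  byte[1]=0xAE cont=1 payload=0x2E=46: acc |= 46<<7 -> acc=5961 shift=14
  byte[2]=0x41 cont=0 payload=0x41=65: acc |= 65<<14 -> acc=1070921 shift=21 [end]
Varint 1: bytes[0:3] = C9 AE 41 -> value 1070921 (3 byte(s))
  byte[3]=0x9B cont=1 payload=0x1B=27: acc |= 27<<0 -> acc=27 shift=7
  byte[4]=0xDE cont=1 payload=0x5E=94: acc |= 94<<7 -> acc=12059 shift=14
  byte[5]=0xC4 cont=1 payload=0x44=68: acc |= 68<<14 -> acc=1126171 shift=21
  byte[6]=0x56 cont=0 payload=0x56=86: acc |= 86<<21 -> acc=181481243 shift=28 [end]
Varint 2: bytes[3:7] = 9B DE C4 56 -> value 181481243 (4 byte(s))
  byte[7]=0xD3 cont=1 payload=0x53=83: acc |= 83<<0 -> acc=83 shift=7
  byte[8]=0xC9 cont=1 payload=0x49=73: acc |= 73<<7 -> acc=9427 shift=14
  byte[9]=0x1F cont=0 payload=0x1F=31: acc |= 31<<14 -> acc=517331 shift=21 [end]
Varint 3: bytes[7:10] = D3 C9 1F -> value 517331 (3 byte(s))
  byte[10]=0x38 cont=0 payload=0x38=56: acc |= 56<<0 -> acc=56 shift=7 [end]
Varint 4: bytes[10:11] = 38 -> value 56 (1 byte(s))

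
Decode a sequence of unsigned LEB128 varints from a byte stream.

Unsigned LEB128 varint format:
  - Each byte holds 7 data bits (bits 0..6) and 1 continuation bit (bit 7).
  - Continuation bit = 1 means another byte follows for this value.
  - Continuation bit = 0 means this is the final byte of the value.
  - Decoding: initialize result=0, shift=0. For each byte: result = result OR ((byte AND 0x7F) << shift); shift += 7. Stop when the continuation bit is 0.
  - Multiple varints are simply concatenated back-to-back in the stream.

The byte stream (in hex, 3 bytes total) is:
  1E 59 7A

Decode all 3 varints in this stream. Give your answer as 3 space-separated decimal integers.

Answer: 30 89 122

Derivation:
  byte[0]=0x1E cont=0 payload=0x1E=30: acc |= 30<<0 -> acc=30 shift=7 [end]
Varint 1: bytes[0:1] = 1E -> value 30 (1 byte(s))
  byte[1]=0x59 cont=0 payload=0x59=89: acc |= 89<<0 -> acc=89 shift=7 [end]
Varint 2: bytes[1:2] = 59 -> value 89 (1 byte(s))
  byte[2]=0x7A cont=0 payload=0x7A=122: acc |= 122<<0 -> acc=122 shift=7 [end]
Varint 3: bytes[2:3] = 7A -> value 122 (1 byte(s))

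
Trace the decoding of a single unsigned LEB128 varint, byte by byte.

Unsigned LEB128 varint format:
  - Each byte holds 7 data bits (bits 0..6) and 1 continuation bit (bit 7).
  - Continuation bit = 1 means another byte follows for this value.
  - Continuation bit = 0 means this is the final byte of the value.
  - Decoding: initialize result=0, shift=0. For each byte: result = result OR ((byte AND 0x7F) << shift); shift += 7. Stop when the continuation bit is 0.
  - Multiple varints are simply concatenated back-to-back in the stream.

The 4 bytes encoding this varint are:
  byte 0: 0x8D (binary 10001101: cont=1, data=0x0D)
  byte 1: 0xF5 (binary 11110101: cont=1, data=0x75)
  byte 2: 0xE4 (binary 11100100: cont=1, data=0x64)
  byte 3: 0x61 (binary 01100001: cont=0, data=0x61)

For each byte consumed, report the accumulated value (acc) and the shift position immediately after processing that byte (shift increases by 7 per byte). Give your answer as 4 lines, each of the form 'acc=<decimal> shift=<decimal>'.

Answer: acc=13 shift=7
acc=14989 shift=14
acc=1653389 shift=21
acc=205077133 shift=28

Derivation:
byte 0=0x8D: payload=0x0D=13, contrib = 13<<0 = 13; acc -> 13, shift -> 7
byte 1=0xF5: payload=0x75=117, contrib = 117<<7 = 14976; acc -> 14989, shift -> 14
byte 2=0xE4: payload=0x64=100, contrib = 100<<14 = 1638400; acc -> 1653389, shift -> 21
byte 3=0x61: payload=0x61=97, contrib = 97<<21 = 203423744; acc -> 205077133, shift -> 28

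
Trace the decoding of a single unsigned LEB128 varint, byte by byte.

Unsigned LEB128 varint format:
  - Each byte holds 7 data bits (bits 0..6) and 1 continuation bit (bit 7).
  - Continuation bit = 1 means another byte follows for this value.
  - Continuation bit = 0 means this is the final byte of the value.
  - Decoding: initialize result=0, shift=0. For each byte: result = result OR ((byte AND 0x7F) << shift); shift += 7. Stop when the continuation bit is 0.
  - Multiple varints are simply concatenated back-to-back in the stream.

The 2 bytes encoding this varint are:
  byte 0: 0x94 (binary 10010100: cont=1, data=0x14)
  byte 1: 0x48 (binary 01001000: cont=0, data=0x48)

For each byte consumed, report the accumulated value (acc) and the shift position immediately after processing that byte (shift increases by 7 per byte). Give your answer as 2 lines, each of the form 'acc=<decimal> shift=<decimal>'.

byte 0=0x94: payload=0x14=20, contrib = 20<<0 = 20; acc -> 20, shift -> 7
byte 1=0x48: payload=0x48=72, contrib = 72<<7 = 9216; acc -> 9236, shift -> 14

Answer: acc=20 shift=7
acc=9236 shift=14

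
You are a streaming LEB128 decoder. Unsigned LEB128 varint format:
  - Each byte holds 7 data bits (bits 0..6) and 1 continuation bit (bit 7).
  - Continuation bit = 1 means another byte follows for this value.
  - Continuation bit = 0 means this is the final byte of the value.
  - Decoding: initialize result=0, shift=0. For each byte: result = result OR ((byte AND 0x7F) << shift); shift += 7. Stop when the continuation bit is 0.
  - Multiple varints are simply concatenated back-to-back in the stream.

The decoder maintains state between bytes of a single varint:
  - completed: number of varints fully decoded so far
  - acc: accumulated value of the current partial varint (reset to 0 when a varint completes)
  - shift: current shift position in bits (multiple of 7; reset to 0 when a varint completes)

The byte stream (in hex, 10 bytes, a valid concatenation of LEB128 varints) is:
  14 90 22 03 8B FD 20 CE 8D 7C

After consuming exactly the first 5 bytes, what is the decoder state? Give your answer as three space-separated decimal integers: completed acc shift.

byte[0]=0x14 cont=0 payload=0x14: varint #1 complete (value=20); reset -> completed=1 acc=0 shift=0
byte[1]=0x90 cont=1 payload=0x10: acc |= 16<<0 -> completed=1 acc=16 shift=7
byte[2]=0x22 cont=0 payload=0x22: varint #2 complete (value=4368); reset -> completed=2 acc=0 shift=0
byte[3]=0x03 cont=0 payload=0x03: varint #3 complete (value=3); reset -> completed=3 acc=0 shift=0
byte[4]=0x8B cont=1 payload=0x0B: acc |= 11<<0 -> completed=3 acc=11 shift=7

Answer: 3 11 7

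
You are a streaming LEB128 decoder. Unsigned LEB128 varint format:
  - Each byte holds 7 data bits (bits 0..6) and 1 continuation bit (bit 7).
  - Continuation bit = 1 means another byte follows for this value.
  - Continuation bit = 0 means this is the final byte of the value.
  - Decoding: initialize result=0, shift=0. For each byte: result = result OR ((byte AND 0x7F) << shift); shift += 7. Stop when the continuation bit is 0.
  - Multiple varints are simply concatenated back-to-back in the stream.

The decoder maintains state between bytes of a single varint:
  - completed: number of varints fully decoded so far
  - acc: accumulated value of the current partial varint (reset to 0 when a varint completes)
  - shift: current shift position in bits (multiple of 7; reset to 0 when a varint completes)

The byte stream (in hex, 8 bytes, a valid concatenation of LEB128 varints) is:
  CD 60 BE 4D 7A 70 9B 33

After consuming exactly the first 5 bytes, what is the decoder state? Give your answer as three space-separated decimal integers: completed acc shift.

Answer: 3 0 0

Derivation:
byte[0]=0xCD cont=1 payload=0x4D: acc |= 77<<0 -> completed=0 acc=77 shift=7
byte[1]=0x60 cont=0 payload=0x60: varint #1 complete (value=12365); reset -> completed=1 acc=0 shift=0
byte[2]=0xBE cont=1 payload=0x3E: acc |= 62<<0 -> completed=1 acc=62 shift=7
byte[3]=0x4D cont=0 payload=0x4D: varint #2 complete (value=9918); reset -> completed=2 acc=0 shift=0
byte[4]=0x7A cont=0 payload=0x7A: varint #3 complete (value=122); reset -> completed=3 acc=0 shift=0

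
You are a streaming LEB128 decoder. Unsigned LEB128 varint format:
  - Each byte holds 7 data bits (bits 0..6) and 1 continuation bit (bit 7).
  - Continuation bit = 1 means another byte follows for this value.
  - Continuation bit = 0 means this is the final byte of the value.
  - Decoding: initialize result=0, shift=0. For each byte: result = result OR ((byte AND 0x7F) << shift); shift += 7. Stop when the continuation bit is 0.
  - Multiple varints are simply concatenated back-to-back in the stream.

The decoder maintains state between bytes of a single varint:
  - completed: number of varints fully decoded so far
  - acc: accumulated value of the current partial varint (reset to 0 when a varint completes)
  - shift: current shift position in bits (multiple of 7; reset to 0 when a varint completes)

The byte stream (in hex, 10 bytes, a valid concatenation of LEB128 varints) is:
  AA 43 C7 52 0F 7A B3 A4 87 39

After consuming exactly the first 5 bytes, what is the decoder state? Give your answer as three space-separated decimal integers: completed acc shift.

byte[0]=0xAA cont=1 payload=0x2A: acc |= 42<<0 -> completed=0 acc=42 shift=7
byte[1]=0x43 cont=0 payload=0x43: varint #1 complete (value=8618); reset -> completed=1 acc=0 shift=0
byte[2]=0xC7 cont=1 payload=0x47: acc |= 71<<0 -> completed=1 acc=71 shift=7
byte[3]=0x52 cont=0 payload=0x52: varint #2 complete (value=10567); reset -> completed=2 acc=0 shift=0
byte[4]=0x0F cont=0 payload=0x0F: varint #3 complete (value=15); reset -> completed=3 acc=0 shift=0

Answer: 3 0 0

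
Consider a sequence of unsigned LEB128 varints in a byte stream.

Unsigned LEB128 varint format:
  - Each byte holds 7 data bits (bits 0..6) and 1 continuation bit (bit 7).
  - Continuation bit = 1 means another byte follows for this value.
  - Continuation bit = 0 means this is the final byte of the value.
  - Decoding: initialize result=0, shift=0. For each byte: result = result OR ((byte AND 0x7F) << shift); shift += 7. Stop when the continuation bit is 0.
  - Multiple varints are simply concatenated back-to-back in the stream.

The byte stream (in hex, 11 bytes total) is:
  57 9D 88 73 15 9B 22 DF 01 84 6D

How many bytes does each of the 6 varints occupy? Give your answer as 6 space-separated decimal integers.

Answer: 1 3 1 2 2 2

Derivation:
  byte[0]=0x57 cont=0 payload=0x57=87: acc |= 87<<0 -> acc=87 shift=7 [end]
Varint 1: bytes[0:1] = 57 -> value 87 (1 byte(s))
  byte[1]=0x9D cont=1 payload=0x1D=29: acc |= 29<<0 -> acc=29 shift=7
  byte[2]=0x88 cont=1 payload=0x08=8: acc |= 8<<7 -> acc=1053 shift=14
  byte[3]=0x73 cont=0 payload=0x73=115: acc |= 115<<14 -> acc=1885213 shift=21 [end]
Varint 2: bytes[1:4] = 9D 88 73 -> value 1885213 (3 byte(s))
  byte[4]=0x15 cont=0 payload=0x15=21: acc |= 21<<0 -> acc=21 shift=7 [end]
Varint 3: bytes[4:5] = 15 -> value 21 (1 byte(s))
  byte[5]=0x9B cont=1 payload=0x1B=27: acc |= 27<<0 -> acc=27 shift=7
  byte[6]=0x22 cont=0 payload=0x22=34: acc |= 34<<7 -> acc=4379 shift=14 [end]
Varint 4: bytes[5:7] = 9B 22 -> value 4379 (2 byte(s))
  byte[7]=0xDF cont=1 payload=0x5F=95: acc |= 95<<0 -> acc=95 shift=7
  byte[8]=0x01 cont=0 payload=0x01=1: acc |= 1<<7 -> acc=223 shift=14 [end]
Varint 5: bytes[7:9] = DF 01 -> value 223 (2 byte(s))
  byte[9]=0x84 cont=1 payload=0x04=4: acc |= 4<<0 -> acc=4 shift=7
  byte[10]=0x6D cont=0 payload=0x6D=109: acc |= 109<<7 -> acc=13956 shift=14 [end]
Varint 6: bytes[9:11] = 84 6D -> value 13956 (2 byte(s))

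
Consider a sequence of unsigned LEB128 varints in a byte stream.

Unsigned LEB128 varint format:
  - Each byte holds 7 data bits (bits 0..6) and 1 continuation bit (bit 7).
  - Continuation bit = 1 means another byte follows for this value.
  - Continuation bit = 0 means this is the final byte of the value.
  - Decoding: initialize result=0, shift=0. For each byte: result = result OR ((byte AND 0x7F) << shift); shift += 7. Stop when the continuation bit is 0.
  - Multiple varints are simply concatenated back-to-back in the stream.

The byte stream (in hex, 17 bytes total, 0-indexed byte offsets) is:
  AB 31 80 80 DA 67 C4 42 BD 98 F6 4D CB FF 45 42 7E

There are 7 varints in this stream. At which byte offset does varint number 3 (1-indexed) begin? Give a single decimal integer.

Answer: 6

Derivation:
  byte[0]=0xAB cont=1 payload=0x2B=43: acc |= 43<<0 -> acc=43 shift=7
  byte[1]=0x31 cont=0 payload=0x31=49: acc |= 49<<7 -> acc=6315 shift=14 [end]
Varint 1: bytes[0:2] = AB 31 -> value 6315 (2 byte(s))
  byte[2]=0x80 cont=1 payload=0x00=0: acc |= 0<<0 -> acc=0 shift=7
  byte[3]=0x80 cont=1 payload=0x00=0: acc |= 0<<7 -> acc=0 shift=14
  byte[4]=0xDA cont=1 payload=0x5A=90: acc |= 90<<14 -> acc=1474560 shift=21
  byte[5]=0x67 cont=0 payload=0x67=103: acc |= 103<<21 -> acc=217481216 shift=28 [end]
Varint 2: bytes[2:6] = 80 80 DA 67 -> value 217481216 (4 byte(s))
  byte[6]=0xC4 cont=1 payload=0x44=68: acc |= 68<<0 -> acc=68 shift=7
  byte[7]=0x42 cont=0 payload=0x42=66: acc |= 66<<7 -> acc=8516 shift=14 [end]
Varint 3: bytes[6:8] = C4 42 -> value 8516 (2 byte(s))
  byte[8]=0xBD cont=1 payload=0x3D=61: acc |= 61<<0 -> acc=61 shift=7
  byte[9]=0x98 cont=1 payload=0x18=24: acc |= 24<<7 -> acc=3133 shift=14
  byte[10]=0xF6 cont=1 payload=0x76=118: acc |= 118<<14 -> acc=1936445 shift=21
  byte[11]=0x4D cont=0 payload=0x4D=77: acc |= 77<<21 -> acc=163417149 shift=28 [end]
Varint 4: bytes[8:12] = BD 98 F6 4D -> value 163417149 (4 byte(s))
  byte[12]=0xCB cont=1 payload=0x4B=75: acc |= 75<<0 -> acc=75 shift=7
  byte[13]=0xFF cont=1 payload=0x7F=127: acc |= 127<<7 -> acc=16331 shift=14
  byte[14]=0x45 cont=0 payload=0x45=69: acc |= 69<<14 -> acc=1146827 shift=21 [end]
Varint 5: bytes[12:15] = CB FF 45 -> value 1146827 (3 byte(s))
  byte[15]=0x42 cont=0 payload=0x42=66: acc |= 66<<0 -> acc=66 shift=7 [end]
Varint 6: bytes[15:16] = 42 -> value 66 (1 byte(s))
  byte[16]=0x7E cont=0 payload=0x7E=126: acc |= 126<<0 -> acc=126 shift=7 [end]
Varint 7: bytes[16:17] = 7E -> value 126 (1 byte(s))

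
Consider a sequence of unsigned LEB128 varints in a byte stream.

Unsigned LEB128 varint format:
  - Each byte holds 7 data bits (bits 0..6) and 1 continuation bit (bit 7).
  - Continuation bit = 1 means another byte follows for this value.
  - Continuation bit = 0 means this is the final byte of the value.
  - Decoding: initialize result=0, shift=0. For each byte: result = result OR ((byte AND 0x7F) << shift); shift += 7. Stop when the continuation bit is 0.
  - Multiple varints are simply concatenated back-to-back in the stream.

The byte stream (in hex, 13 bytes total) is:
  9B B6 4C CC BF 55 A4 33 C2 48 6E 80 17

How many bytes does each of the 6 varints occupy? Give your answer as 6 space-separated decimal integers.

Answer: 3 3 2 2 1 2

Derivation:
  byte[0]=0x9B cont=1 payload=0x1B=27: acc |= 27<<0 -> acc=27 shift=7
  byte[1]=0xB6 cont=1 payload=0x36=54: acc |= 54<<7 -> acc=6939 shift=14
  byte[2]=0x4C cont=0 payload=0x4C=76: acc |= 76<<14 -> acc=1252123 shift=21 [end]
Varint 1: bytes[0:3] = 9B B6 4C -> value 1252123 (3 byte(s))
  byte[3]=0xCC cont=1 payload=0x4C=76: acc |= 76<<0 -> acc=76 shift=7
  byte[4]=0xBF cont=1 payload=0x3F=63: acc |= 63<<7 -> acc=8140 shift=14
  byte[5]=0x55 cont=0 payload=0x55=85: acc |= 85<<14 -> acc=1400780 shift=21 [end]
Varint 2: bytes[3:6] = CC BF 55 -> value 1400780 (3 byte(s))
  byte[6]=0xA4 cont=1 payload=0x24=36: acc |= 36<<0 -> acc=36 shift=7
  byte[7]=0x33 cont=0 payload=0x33=51: acc |= 51<<7 -> acc=6564 shift=14 [end]
Varint 3: bytes[6:8] = A4 33 -> value 6564 (2 byte(s))
  byte[8]=0xC2 cont=1 payload=0x42=66: acc |= 66<<0 -> acc=66 shift=7
  byte[9]=0x48 cont=0 payload=0x48=72: acc |= 72<<7 -> acc=9282 shift=14 [end]
Varint 4: bytes[8:10] = C2 48 -> value 9282 (2 byte(s))
  byte[10]=0x6E cont=0 payload=0x6E=110: acc |= 110<<0 -> acc=110 shift=7 [end]
Varint 5: bytes[10:11] = 6E -> value 110 (1 byte(s))
  byte[11]=0x80 cont=1 payload=0x00=0: acc |= 0<<0 -> acc=0 shift=7
  byte[12]=0x17 cont=0 payload=0x17=23: acc |= 23<<7 -> acc=2944 shift=14 [end]
Varint 6: bytes[11:13] = 80 17 -> value 2944 (2 byte(s))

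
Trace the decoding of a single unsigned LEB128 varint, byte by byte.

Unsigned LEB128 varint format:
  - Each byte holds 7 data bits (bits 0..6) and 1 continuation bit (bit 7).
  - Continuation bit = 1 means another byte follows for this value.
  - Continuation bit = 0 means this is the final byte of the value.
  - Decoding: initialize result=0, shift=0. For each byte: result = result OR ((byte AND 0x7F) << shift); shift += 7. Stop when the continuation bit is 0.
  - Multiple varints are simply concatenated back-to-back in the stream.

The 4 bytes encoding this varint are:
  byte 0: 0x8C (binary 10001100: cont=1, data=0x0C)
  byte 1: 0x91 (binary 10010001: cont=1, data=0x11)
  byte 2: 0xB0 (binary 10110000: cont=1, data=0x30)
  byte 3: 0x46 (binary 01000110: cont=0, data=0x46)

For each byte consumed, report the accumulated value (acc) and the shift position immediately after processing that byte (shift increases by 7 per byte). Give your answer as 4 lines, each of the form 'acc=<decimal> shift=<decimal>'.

Answer: acc=12 shift=7
acc=2188 shift=14
acc=788620 shift=21
acc=147589260 shift=28

Derivation:
byte 0=0x8C: payload=0x0C=12, contrib = 12<<0 = 12; acc -> 12, shift -> 7
byte 1=0x91: payload=0x11=17, contrib = 17<<7 = 2176; acc -> 2188, shift -> 14
byte 2=0xB0: payload=0x30=48, contrib = 48<<14 = 786432; acc -> 788620, shift -> 21
byte 3=0x46: payload=0x46=70, contrib = 70<<21 = 146800640; acc -> 147589260, shift -> 28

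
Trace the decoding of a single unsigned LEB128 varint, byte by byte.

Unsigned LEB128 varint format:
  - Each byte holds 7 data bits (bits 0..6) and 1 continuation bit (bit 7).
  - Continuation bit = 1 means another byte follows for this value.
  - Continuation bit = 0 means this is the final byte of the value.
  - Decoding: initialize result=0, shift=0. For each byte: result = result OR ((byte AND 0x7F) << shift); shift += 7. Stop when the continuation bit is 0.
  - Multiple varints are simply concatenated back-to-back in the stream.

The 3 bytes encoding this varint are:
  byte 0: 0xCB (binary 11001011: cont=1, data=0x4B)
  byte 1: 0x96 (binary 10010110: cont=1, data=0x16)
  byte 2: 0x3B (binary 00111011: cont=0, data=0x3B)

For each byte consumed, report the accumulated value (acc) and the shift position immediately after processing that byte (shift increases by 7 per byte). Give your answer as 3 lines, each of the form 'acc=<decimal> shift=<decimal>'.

byte 0=0xCB: payload=0x4B=75, contrib = 75<<0 = 75; acc -> 75, shift -> 7
byte 1=0x96: payload=0x16=22, contrib = 22<<7 = 2816; acc -> 2891, shift -> 14
byte 2=0x3B: payload=0x3B=59, contrib = 59<<14 = 966656; acc -> 969547, shift -> 21

Answer: acc=75 shift=7
acc=2891 shift=14
acc=969547 shift=21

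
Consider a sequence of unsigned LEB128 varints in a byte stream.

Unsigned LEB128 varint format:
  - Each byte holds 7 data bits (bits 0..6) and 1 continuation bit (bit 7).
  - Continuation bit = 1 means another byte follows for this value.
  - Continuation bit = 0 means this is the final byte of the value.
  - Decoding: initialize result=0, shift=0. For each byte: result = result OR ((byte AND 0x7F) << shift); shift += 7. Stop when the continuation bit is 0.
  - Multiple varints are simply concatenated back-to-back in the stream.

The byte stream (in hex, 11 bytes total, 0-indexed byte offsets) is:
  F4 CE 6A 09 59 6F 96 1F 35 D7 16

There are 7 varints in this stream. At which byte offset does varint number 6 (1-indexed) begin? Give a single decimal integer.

Answer: 8

Derivation:
  byte[0]=0xF4 cont=1 payload=0x74=116: acc |= 116<<0 -> acc=116 shift=7
  byte[1]=0xCE cont=1 payload=0x4E=78: acc |= 78<<7 -> acc=10100 shift=14
  byte[2]=0x6A cont=0 payload=0x6A=106: acc |= 106<<14 -> acc=1746804 shift=21 [end]
Varint 1: bytes[0:3] = F4 CE 6A -> value 1746804 (3 byte(s))
  byte[3]=0x09 cont=0 payload=0x09=9: acc |= 9<<0 -> acc=9 shift=7 [end]
Varint 2: bytes[3:4] = 09 -> value 9 (1 byte(s))
  byte[4]=0x59 cont=0 payload=0x59=89: acc |= 89<<0 -> acc=89 shift=7 [end]
Varint 3: bytes[4:5] = 59 -> value 89 (1 byte(s))
  byte[5]=0x6F cont=0 payload=0x6F=111: acc |= 111<<0 -> acc=111 shift=7 [end]
Varint 4: bytes[5:6] = 6F -> value 111 (1 byte(s))
  byte[6]=0x96 cont=1 payload=0x16=22: acc |= 22<<0 -> acc=22 shift=7
  byte[7]=0x1F cont=0 payload=0x1F=31: acc |= 31<<7 -> acc=3990 shift=14 [end]
Varint 5: bytes[6:8] = 96 1F -> value 3990 (2 byte(s))
  byte[8]=0x35 cont=0 payload=0x35=53: acc |= 53<<0 -> acc=53 shift=7 [end]
Varint 6: bytes[8:9] = 35 -> value 53 (1 byte(s))
  byte[9]=0xD7 cont=1 payload=0x57=87: acc |= 87<<0 -> acc=87 shift=7
  byte[10]=0x16 cont=0 payload=0x16=22: acc |= 22<<7 -> acc=2903 shift=14 [end]
Varint 7: bytes[9:11] = D7 16 -> value 2903 (2 byte(s))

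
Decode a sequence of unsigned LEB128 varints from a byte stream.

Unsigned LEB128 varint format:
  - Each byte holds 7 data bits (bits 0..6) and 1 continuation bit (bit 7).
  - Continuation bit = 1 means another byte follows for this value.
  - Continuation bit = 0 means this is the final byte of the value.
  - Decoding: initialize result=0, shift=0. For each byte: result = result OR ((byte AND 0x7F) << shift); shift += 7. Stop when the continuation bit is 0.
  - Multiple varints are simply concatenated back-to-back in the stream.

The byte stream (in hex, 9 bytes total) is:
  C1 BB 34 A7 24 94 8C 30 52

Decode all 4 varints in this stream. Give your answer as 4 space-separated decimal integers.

Answer: 859585 4647 787988 82

Derivation:
  byte[0]=0xC1 cont=1 payload=0x41=65: acc |= 65<<0 -> acc=65 shift=7
  byte[1]=0xBB cont=1 payload=0x3B=59: acc |= 59<<7 -> acc=7617 shift=14
  byte[2]=0x34 cont=0 payload=0x34=52: acc |= 52<<14 -> acc=859585 shift=21 [end]
Varint 1: bytes[0:3] = C1 BB 34 -> value 859585 (3 byte(s))
  byte[3]=0xA7 cont=1 payload=0x27=39: acc |= 39<<0 -> acc=39 shift=7
  byte[4]=0x24 cont=0 payload=0x24=36: acc |= 36<<7 -> acc=4647 shift=14 [end]
Varint 2: bytes[3:5] = A7 24 -> value 4647 (2 byte(s))
  byte[5]=0x94 cont=1 payload=0x14=20: acc |= 20<<0 -> acc=20 shift=7
  byte[6]=0x8C cont=1 payload=0x0C=12: acc |= 12<<7 -> acc=1556 shift=14
  byte[7]=0x30 cont=0 payload=0x30=48: acc |= 48<<14 -> acc=787988 shift=21 [end]
Varint 3: bytes[5:8] = 94 8C 30 -> value 787988 (3 byte(s))
  byte[8]=0x52 cont=0 payload=0x52=82: acc |= 82<<0 -> acc=82 shift=7 [end]
Varint 4: bytes[8:9] = 52 -> value 82 (1 byte(s))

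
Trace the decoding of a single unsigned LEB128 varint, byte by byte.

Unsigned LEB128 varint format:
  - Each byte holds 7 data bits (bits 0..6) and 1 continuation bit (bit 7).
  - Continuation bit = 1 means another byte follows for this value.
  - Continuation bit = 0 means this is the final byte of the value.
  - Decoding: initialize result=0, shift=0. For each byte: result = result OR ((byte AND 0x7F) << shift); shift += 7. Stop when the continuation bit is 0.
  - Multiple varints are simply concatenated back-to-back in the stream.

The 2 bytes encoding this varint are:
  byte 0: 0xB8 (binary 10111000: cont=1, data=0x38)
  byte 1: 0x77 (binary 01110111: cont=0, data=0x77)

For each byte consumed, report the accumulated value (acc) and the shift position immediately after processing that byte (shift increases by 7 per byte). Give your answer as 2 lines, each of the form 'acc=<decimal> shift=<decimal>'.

Answer: acc=56 shift=7
acc=15288 shift=14

Derivation:
byte 0=0xB8: payload=0x38=56, contrib = 56<<0 = 56; acc -> 56, shift -> 7
byte 1=0x77: payload=0x77=119, contrib = 119<<7 = 15232; acc -> 15288, shift -> 14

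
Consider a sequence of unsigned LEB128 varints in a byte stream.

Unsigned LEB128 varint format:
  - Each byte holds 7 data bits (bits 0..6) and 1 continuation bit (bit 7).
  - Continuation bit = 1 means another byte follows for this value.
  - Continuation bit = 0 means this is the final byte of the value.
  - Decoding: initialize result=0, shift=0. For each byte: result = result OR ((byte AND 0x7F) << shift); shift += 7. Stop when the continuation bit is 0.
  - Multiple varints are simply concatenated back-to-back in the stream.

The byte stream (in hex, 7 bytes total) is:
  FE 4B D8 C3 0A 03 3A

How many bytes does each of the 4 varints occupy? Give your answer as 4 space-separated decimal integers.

  byte[0]=0xFE cont=1 payload=0x7E=126: acc |= 126<<0 -> acc=126 shift=7
  byte[1]=0x4B cont=0 payload=0x4B=75: acc |= 75<<7 -> acc=9726 shift=14 [end]
Varint 1: bytes[0:2] = FE 4B -> value 9726 (2 byte(s))
  byte[2]=0xD8 cont=1 payload=0x58=88: acc |= 88<<0 -> acc=88 shift=7
  byte[3]=0xC3 cont=1 payload=0x43=67: acc |= 67<<7 -> acc=8664 shift=14
  byte[4]=0x0A cont=0 payload=0x0A=10: acc |= 10<<14 -> acc=172504 shift=21 [end]
Varint 2: bytes[2:5] = D8 C3 0A -> value 172504 (3 byte(s))
  byte[5]=0x03 cont=0 payload=0x03=3: acc |= 3<<0 -> acc=3 shift=7 [end]
Varint 3: bytes[5:6] = 03 -> value 3 (1 byte(s))
  byte[6]=0x3A cont=0 payload=0x3A=58: acc |= 58<<0 -> acc=58 shift=7 [end]
Varint 4: bytes[6:7] = 3A -> value 58 (1 byte(s))

Answer: 2 3 1 1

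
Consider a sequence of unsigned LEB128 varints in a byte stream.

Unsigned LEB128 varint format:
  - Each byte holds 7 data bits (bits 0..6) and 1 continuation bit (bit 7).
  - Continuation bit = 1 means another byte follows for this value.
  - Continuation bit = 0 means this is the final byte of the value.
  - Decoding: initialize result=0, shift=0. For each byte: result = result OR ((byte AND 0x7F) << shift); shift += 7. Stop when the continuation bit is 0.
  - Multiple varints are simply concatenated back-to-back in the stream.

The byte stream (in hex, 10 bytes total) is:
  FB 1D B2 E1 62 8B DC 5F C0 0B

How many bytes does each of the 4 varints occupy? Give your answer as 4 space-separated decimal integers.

  byte[0]=0xFB cont=1 payload=0x7B=123: acc |= 123<<0 -> acc=123 shift=7
  byte[1]=0x1D cont=0 payload=0x1D=29: acc |= 29<<7 -> acc=3835 shift=14 [end]
Varint 1: bytes[0:2] = FB 1D -> value 3835 (2 byte(s))
  byte[2]=0xB2 cont=1 payload=0x32=50: acc |= 50<<0 -> acc=50 shift=7
  byte[3]=0xE1 cont=1 payload=0x61=97: acc |= 97<<7 -> acc=12466 shift=14
  byte[4]=0x62 cont=0 payload=0x62=98: acc |= 98<<14 -> acc=1618098 shift=21 [end]
Varint 2: bytes[2:5] = B2 E1 62 -> value 1618098 (3 byte(s))
  byte[5]=0x8B cont=1 payload=0x0B=11: acc |= 11<<0 -> acc=11 shift=7
  byte[6]=0xDC cont=1 payload=0x5C=92: acc |= 92<<7 -> acc=11787 shift=14
  byte[7]=0x5F cont=0 payload=0x5F=95: acc |= 95<<14 -> acc=1568267 shift=21 [end]
Varint 3: bytes[5:8] = 8B DC 5F -> value 1568267 (3 byte(s))
  byte[8]=0xC0 cont=1 payload=0x40=64: acc |= 64<<0 -> acc=64 shift=7
  byte[9]=0x0B cont=0 payload=0x0B=11: acc |= 11<<7 -> acc=1472 shift=14 [end]
Varint 4: bytes[8:10] = C0 0B -> value 1472 (2 byte(s))

Answer: 2 3 3 2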